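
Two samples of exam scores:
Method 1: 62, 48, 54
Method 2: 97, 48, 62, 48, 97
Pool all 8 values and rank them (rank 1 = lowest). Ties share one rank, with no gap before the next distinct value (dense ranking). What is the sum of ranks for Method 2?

13

Sorted (ascending): 48, 48, 48, 54, 62, 62, 97, 97
The 3 values of 48 share dense rank 1.
The 2 values of 62 share dense rank 3.
The 2 values of 97 share dense rank 4.
Remaining distinct values take the next consecutive integers.
Method 2 values → pooled ranks: 97→4, 48→1, 62→3, 48→1, 97→4
Rank sum = 4 + 1 + 3 + 1 + 4 = 13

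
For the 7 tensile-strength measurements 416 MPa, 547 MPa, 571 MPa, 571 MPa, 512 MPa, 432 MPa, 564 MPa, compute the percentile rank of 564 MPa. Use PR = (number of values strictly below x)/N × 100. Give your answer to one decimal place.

57.1

N = 7.
Strictly below 564: 4. Equal to 564: 1.
PR = 4/7 × 100 = 57.1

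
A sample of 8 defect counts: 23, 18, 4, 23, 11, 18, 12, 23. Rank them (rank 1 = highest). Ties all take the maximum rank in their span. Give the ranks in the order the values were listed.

3, 5, 8, 3, 7, 5, 6, 3

Sorted (descending): 23, 23, 23, 18, 18, 12, 11, 4
The 3 values of 23 occupy positions 1–3 → each gets rank 3.
The 2 values of 18 occupy positions 4–5 → each gets rank 5.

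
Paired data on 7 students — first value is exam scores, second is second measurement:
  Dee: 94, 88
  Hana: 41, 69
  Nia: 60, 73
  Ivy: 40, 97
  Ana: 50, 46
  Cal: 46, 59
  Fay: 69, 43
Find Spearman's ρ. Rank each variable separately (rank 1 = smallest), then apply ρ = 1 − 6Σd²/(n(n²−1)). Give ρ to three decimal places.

-0.250

Ranks of variable 1: 7, 2, 5, 1, 4, 3, 6
Ranks of variable 2: 6, 4, 5, 7, 2, 3, 1
d = r₁ − r₂: 1, -2, 0, -6, 2, 0, 5
d²: 1, 4, 0, 36, 4, 0, 25; Σd² = 70
ρ = 1 − 6·70/(7·48) = 1 − 420/336 = -0.250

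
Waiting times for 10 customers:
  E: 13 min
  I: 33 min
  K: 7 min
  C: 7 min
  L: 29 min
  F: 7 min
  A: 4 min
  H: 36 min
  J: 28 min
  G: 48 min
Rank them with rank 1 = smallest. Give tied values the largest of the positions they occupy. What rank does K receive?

4

Sorted (ascending): 4, 7, 7, 7, 13, 28, 29, 33, 36, 48
The 3 values of 7 occupy positions 2–4 → each gets rank 4.
K has value 7 min → rank 4.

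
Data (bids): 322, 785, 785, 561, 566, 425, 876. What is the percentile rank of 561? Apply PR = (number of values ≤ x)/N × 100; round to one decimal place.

N = 7.
Strictly below 561: 2. Equal to 561: 1.
PR = 3/7 × 100 = 42.9

42.9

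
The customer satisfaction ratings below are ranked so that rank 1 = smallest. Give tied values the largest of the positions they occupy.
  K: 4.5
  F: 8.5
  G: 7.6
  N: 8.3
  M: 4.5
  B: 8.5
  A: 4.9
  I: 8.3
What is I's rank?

6

Sorted (ascending): 4.5, 4.5, 4.9, 7.6, 8.3, 8.3, 8.5, 8.5
The 2 values of 4.5 occupy positions 1–2 → each gets rank 2.
The 2 values of 8.3 occupy positions 5–6 → each gets rank 6.
The 2 values of 8.5 occupy positions 7–8 → each gets rank 8.
I has value 8.3 → rank 6.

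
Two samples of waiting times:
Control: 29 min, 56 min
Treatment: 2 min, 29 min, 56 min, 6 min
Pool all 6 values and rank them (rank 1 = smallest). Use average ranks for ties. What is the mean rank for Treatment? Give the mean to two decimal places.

3.00

Sorted (ascending): 2, 6, 29, 29, 56, 56
The 2 values of 29 occupy positions 3–4 → average rank (3+4)/2 = 3.5.
The 2 values of 56 occupy positions 5–6 → average rank (5+6)/2 = 5.5.
Treatment values → pooled ranks: 2→1, 29→3.5, 56→5.5, 6→2
Mean rank = (1 + 3.5 + 5.5 + 2) / 4 = 3.00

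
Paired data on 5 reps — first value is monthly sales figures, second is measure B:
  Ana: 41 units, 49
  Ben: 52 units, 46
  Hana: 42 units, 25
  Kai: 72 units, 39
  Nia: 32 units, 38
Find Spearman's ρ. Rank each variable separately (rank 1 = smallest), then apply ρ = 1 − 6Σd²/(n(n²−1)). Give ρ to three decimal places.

Ranks of variable 1: 2, 4, 3, 5, 1
Ranks of variable 2: 5, 4, 1, 3, 2
d = r₁ − r₂: -3, 0, 2, 2, -1
d²: 9, 0, 4, 4, 1; Σd² = 18
ρ = 1 − 6·18/(5·24) = 1 − 108/120 = 0.100

0.100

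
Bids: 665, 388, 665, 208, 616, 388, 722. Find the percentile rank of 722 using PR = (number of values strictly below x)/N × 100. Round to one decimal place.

85.7

N = 7.
Strictly below 722: 6. Equal to 722: 1.
PR = 6/7 × 100 = 85.7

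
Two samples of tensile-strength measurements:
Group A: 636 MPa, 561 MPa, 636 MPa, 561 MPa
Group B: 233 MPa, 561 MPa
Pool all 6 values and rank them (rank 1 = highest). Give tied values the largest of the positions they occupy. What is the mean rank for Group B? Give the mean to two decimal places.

5.50

Sorted (descending): 636, 636, 561, 561, 561, 233
The 2 values of 636 occupy positions 1–2 → each gets rank 2.
The 3 values of 561 occupy positions 3–5 → each gets rank 5.
Group B values → pooled ranks: 233→6, 561→5
Mean rank = (6 + 5) / 2 = 5.50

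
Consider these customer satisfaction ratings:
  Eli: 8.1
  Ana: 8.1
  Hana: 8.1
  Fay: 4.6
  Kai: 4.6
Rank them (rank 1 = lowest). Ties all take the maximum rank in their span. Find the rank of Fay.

Sorted (ascending): 4.6, 4.6, 8.1, 8.1, 8.1
The 2 values of 4.6 occupy positions 1–2 → each gets rank 2.
The 3 values of 8.1 occupy positions 3–5 → each gets rank 5.
Fay has value 4.6 → rank 2.

2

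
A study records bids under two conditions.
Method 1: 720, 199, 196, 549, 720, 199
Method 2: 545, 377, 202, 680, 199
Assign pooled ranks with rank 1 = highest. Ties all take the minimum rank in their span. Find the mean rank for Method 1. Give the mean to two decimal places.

5.50

Sorted (descending): 720, 720, 680, 549, 545, 377, 202, 199, 199, 199, 196
The 2 values of 720 occupy positions 1–2 → each gets rank 1.
The 3 values of 199 occupy positions 8–10 → each gets rank 8.
Method 1 values → pooled ranks: 720→1, 199→8, 196→11, 549→4, 720→1, 199→8
Mean rank = (1 + 8 + 11 + 4 + 1 + 8) / 6 = 5.50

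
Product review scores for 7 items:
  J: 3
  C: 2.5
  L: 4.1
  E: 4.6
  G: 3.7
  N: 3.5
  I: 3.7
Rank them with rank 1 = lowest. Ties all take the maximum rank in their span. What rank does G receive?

5

Sorted (ascending): 2.5, 3, 3.5, 3.7, 3.7, 4.1, 4.6
The 2 values of 3.7 occupy positions 4–5 → each gets rank 5.
G has value 3.7 → rank 5.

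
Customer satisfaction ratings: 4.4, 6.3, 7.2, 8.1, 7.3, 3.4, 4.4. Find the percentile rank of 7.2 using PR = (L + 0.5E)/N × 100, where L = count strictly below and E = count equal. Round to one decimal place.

N = 7.
Strictly below 7.2: 4. Equal to 7.2: 1.
PR = (4 + 0.5·1)/7 × 100 = 64.3

64.3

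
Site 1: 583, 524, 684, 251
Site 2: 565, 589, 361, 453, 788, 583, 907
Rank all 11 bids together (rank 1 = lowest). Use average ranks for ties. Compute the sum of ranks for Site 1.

20.5

Sorted (ascending): 251, 361, 453, 524, 565, 583, 583, 589, 684, 788, 907
The 2 values of 583 occupy positions 6–7 → average rank (6+7)/2 = 6.5.
Site 1 values → pooled ranks: 583→6.5, 524→4, 684→9, 251→1
Rank sum = 6.5 + 4 + 9 + 1 = 20.5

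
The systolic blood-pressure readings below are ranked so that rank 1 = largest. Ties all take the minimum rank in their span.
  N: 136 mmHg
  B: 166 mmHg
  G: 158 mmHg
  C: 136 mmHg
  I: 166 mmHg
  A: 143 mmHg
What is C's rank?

5

Sorted (descending): 166, 166, 158, 143, 136, 136
The 2 values of 166 occupy positions 1–2 → each gets rank 1.
The 2 values of 136 occupy positions 5–6 → each gets rank 5.
C has value 136 mmHg → rank 5.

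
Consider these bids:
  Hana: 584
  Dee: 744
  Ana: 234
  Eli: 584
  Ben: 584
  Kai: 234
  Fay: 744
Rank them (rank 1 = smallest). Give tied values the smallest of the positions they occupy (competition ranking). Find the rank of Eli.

Sorted (ascending): 234, 234, 584, 584, 584, 744, 744
The 2 values of 234 occupy positions 1–2 → each gets rank 1.
The 3 values of 584 occupy positions 3–5 → each gets rank 3.
The 2 values of 744 occupy positions 6–7 → each gets rank 6.
Eli has value 584 → rank 3.

3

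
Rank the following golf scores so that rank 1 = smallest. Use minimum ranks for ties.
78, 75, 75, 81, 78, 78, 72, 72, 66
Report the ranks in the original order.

Sorted (ascending): 66, 72, 72, 75, 75, 78, 78, 78, 81
The 2 values of 72 occupy positions 2–3 → each gets rank 2.
The 2 values of 75 occupy positions 4–5 → each gets rank 4.
The 3 values of 78 occupy positions 6–8 → each gets rank 6.

6, 4, 4, 9, 6, 6, 2, 2, 1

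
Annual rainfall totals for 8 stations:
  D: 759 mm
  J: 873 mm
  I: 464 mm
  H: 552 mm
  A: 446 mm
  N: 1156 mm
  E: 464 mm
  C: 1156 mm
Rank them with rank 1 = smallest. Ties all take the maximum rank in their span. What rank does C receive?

Sorted (ascending): 446, 464, 464, 552, 759, 873, 1156, 1156
The 2 values of 464 occupy positions 2–3 → each gets rank 3.
The 2 values of 1156 occupy positions 7–8 → each gets rank 8.
C has value 1156 mm → rank 8.

8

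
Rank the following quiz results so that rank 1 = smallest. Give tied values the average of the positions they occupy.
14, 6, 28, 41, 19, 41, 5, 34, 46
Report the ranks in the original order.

3, 2, 5, 7.5, 4, 7.5, 1, 6, 9

Sorted (ascending): 5, 6, 14, 19, 28, 34, 41, 41, 46
The 2 values of 41 occupy positions 7–8 → average rank (7+8)/2 = 7.5.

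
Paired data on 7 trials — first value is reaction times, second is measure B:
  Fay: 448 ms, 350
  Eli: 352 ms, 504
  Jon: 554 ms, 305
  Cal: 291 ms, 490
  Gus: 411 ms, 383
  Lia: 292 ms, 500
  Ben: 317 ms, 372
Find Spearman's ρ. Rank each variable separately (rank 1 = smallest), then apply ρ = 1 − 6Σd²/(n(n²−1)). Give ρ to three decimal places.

Ranks of variable 1: 6, 4, 7, 1, 5, 2, 3
Ranks of variable 2: 2, 7, 1, 5, 4, 6, 3
d = r₁ − r₂: 4, -3, 6, -4, 1, -4, 0
d²: 16, 9, 36, 16, 1, 16, 0; Σd² = 94
ρ = 1 − 6·94/(7·48) = 1 − 564/336 = -0.679

-0.679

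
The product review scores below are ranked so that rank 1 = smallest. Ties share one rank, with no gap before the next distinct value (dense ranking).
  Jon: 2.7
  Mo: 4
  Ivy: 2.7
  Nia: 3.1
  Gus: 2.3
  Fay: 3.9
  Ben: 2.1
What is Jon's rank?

Sorted (ascending): 2.1, 2.3, 2.7, 2.7, 3.1, 3.9, 4
The 2 values of 2.7 share dense rank 3.
Remaining distinct values take the next consecutive integers.
Jon has value 2.7 → rank 3.

3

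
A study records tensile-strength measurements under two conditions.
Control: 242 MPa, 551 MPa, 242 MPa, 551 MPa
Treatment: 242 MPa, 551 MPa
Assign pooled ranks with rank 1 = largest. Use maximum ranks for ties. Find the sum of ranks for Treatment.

Sorted (descending): 551, 551, 551, 242, 242, 242
The 3 values of 551 occupy positions 1–3 → each gets rank 3.
The 3 values of 242 occupy positions 4–6 → each gets rank 6.
Treatment values → pooled ranks: 242→6, 551→3
Rank sum = 6 + 3 = 9

9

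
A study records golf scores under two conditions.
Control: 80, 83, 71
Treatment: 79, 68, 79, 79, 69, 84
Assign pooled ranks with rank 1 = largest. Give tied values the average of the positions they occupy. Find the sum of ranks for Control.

Sorted (descending): 84, 83, 80, 79, 79, 79, 71, 69, 68
The 3 values of 79 occupy positions 4–6 → average rank 5.
Control values → pooled ranks: 80→3, 83→2, 71→7
Rank sum = 3 + 2 + 7 = 12

12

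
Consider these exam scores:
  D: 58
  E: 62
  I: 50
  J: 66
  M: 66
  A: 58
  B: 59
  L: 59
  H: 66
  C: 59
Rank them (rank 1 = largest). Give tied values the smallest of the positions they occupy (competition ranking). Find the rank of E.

Sorted (descending): 66, 66, 66, 62, 59, 59, 59, 58, 58, 50
The 3 values of 66 occupy positions 1–3 → each gets rank 1.
The 3 values of 59 occupy positions 5–7 → each gets rank 5.
The 2 values of 58 occupy positions 8–9 → each gets rank 8.
E has value 62 → rank 4.

4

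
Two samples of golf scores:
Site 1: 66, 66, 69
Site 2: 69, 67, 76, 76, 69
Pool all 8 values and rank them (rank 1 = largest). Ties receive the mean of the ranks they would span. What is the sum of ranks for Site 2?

Sorted (descending): 76, 76, 69, 69, 69, 67, 66, 66
The 2 values of 76 occupy positions 1–2 → average rank (1+2)/2 = 1.5.
The 3 values of 69 occupy positions 3–5 → average rank 4.
The 2 values of 66 occupy positions 7–8 → average rank (7+8)/2 = 7.5.
Site 2 values → pooled ranks: 69→4, 67→6, 76→1.5, 76→1.5, 69→4
Rank sum = 4 + 6 + 1.5 + 1.5 + 4 = 17

17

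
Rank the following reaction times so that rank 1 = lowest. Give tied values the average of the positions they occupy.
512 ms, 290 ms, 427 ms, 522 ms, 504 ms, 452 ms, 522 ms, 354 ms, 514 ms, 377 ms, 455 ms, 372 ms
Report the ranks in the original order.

Sorted (ascending): 290, 354, 372, 377, 427, 452, 455, 504, 512, 514, 522, 522
The 2 values of 522 occupy positions 11–12 → average rank (11+12)/2 = 11.5.

9, 1, 5, 11.5, 8, 6, 11.5, 2, 10, 4, 7, 3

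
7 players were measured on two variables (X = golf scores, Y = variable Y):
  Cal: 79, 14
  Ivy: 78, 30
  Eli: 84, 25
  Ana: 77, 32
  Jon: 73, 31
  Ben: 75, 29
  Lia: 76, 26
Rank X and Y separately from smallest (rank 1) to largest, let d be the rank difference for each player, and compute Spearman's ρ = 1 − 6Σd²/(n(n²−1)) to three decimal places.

-0.571

Ranks of variable 1: 6, 5, 7, 4, 1, 2, 3
Ranks of variable 2: 1, 5, 2, 7, 6, 4, 3
d = r₁ − r₂: 5, 0, 5, -3, -5, -2, 0
d²: 25, 0, 25, 9, 25, 4, 0; Σd² = 88
ρ = 1 − 6·88/(7·48) = 1 − 528/336 = -0.571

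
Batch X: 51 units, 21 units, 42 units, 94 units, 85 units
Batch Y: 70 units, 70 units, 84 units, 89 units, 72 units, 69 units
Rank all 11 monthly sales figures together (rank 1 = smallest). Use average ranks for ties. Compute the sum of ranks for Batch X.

Sorted (ascending): 21, 42, 51, 69, 70, 70, 72, 84, 85, 89, 94
The 2 values of 70 occupy positions 5–6 → average rank (5+6)/2 = 5.5.
Batch X values → pooled ranks: 51→3, 21→1, 42→2, 94→11, 85→9
Rank sum = 3 + 1 + 2 + 11 + 9 = 26

26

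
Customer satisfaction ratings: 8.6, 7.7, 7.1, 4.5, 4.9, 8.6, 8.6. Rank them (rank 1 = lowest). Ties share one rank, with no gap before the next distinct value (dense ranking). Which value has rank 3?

7.1

Sorted (ascending): 4.5, 4.9, 7.1, 7.7, 8.6, 8.6, 8.6
The 3 values of 8.6 share dense rank 5.
Remaining distinct values take the next consecutive integers.
Rank 3 → value 7.1.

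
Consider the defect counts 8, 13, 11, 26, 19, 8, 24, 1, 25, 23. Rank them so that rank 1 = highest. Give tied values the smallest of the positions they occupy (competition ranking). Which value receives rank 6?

13

Sorted (descending): 26, 25, 24, 23, 19, 13, 11, 8, 8, 1
The 2 values of 8 occupy positions 8–9 → each gets rank 8.
Rank 6 → value 13.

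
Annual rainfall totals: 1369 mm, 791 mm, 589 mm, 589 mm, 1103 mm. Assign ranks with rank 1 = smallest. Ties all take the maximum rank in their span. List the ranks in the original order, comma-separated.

Sorted (ascending): 589, 589, 791, 1103, 1369
The 2 values of 589 occupy positions 1–2 → each gets rank 2.

5, 3, 2, 2, 4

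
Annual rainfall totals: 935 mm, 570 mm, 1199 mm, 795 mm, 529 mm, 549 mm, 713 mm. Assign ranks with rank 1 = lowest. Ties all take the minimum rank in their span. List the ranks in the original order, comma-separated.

Sorted (ascending): 529, 549, 570, 713, 795, 935, 1199
No ties — each value takes its position as its rank.

6, 3, 7, 5, 1, 2, 4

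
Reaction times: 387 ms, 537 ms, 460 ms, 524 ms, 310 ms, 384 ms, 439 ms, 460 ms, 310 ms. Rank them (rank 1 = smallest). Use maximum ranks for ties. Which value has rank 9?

Sorted (ascending): 310, 310, 384, 387, 439, 460, 460, 524, 537
The 2 values of 310 occupy positions 1–2 → each gets rank 2.
The 2 values of 460 occupy positions 6–7 → each gets rank 7.
Rank 9 → value 537.

537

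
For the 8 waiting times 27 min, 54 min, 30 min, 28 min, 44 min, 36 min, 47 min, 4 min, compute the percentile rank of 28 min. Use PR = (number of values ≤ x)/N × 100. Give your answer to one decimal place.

N = 8.
Strictly below 28: 2. Equal to 28: 1.
PR = 3/8 × 100 = 37.5

37.5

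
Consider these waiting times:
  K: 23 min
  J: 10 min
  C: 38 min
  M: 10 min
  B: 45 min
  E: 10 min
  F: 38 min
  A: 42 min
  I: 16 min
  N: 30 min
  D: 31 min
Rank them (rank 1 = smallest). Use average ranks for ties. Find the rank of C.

Sorted (ascending): 10, 10, 10, 16, 23, 30, 31, 38, 38, 42, 45
The 3 values of 10 occupy positions 1–3 → average rank 2.
The 2 values of 38 occupy positions 8–9 → average rank (8+9)/2 = 8.5.
C has value 38 min → rank 8.5.

8.5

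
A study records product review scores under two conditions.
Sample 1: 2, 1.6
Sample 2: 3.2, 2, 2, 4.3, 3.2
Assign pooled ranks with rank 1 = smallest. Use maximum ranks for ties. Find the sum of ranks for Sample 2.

27

Sorted (ascending): 1.6, 2, 2, 2, 3.2, 3.2, 4.3
The 3 values of 2 occupy positions 2–4 → each gets rank 4.
The 2 values of 3.2 occupy positions 5–6 → each gets rank 6.
Sample 2 values → pooled ranks: 3.2→6, 2→4, 2→4, 4.3→7, 3.2→6
Rank sum = 6 + 4 + 4 + 7 + 6 = 27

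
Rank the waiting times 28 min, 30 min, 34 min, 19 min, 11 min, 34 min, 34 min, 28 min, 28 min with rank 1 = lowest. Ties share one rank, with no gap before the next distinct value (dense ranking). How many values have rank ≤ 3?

5

Sorted (ascending): 11, 19, 28, 28, 28, 30, 34, 34, 34
The 3 values of 28 share dense rank 3.
The 3 values of 34 share dense rank 5.
Remaining distinct values take the next consecutive integers.
Ranks ≤ 3: {1, 2, 3, 3, 3} → 5 values.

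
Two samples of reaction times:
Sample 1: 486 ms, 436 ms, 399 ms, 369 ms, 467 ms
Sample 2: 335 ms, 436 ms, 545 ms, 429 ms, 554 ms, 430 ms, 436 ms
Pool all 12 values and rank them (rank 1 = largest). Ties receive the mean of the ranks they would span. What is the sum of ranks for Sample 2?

Sorted (descending): 554, 545, 486, 467, 436, 436, 436, 430, 429, 399, 369, 335
The 3 values of 436 occupy positions 5–7 → average rank 6.
Sample 2 values → pooled ranks: 335→12, 436→6, 545→2, 429→9, 554→1, 430→8, 436→6
Rank sum = 12 + 6 + 2 + 9 + 1 + 8 + 6 = 44

44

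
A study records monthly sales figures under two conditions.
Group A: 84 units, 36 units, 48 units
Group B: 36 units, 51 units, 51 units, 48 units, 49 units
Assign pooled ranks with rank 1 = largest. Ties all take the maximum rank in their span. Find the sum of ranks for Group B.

24

Sorted (descending): 84, 51, 51, 49, 48, 48, 36, 36
The 2 values of 51 occupy positions 2–3 → each gets rank 3.
The 2 values of 48 occupy positions 5–6 → each gets rank 6.
The 2 values of 36 occupy positions 7–8 → each gets rank 8.
Group B values → pooled ranks: 36→8, 51→3, 51→3, 48→6, 49→4
Rank sum = 8 + 3 + 3 + 6 + 4 = 24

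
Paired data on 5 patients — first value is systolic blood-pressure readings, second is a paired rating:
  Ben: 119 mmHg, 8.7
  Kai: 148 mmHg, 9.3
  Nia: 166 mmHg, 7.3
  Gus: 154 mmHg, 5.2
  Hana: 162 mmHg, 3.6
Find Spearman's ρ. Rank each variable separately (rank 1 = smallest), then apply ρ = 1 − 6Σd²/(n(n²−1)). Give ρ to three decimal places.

Ranks of variable 1: 1, 2, 5, 3, 4
Ranks of variable 2: 4, 5, 3, 2, 1
d = r₁ − r₂: -3, -3, 2, 1, 3
d²: 9, 9, 4, 1, 9; Σd² = 32
ρ = 1 − 6·32/(5·24) = 1 − 192/120 = -0.600

-0.600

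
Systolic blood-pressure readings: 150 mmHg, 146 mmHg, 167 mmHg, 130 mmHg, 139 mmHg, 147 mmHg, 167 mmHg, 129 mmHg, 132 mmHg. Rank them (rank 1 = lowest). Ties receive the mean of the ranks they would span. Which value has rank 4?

Sorted (ascending): 129, 130, 132, 139, 146, 147, 150, 167, 167
The 2 values of 167 occupy positions 8–9 → average rank (8+9)/2 = 8.5.
Rank 4 → value 139.

139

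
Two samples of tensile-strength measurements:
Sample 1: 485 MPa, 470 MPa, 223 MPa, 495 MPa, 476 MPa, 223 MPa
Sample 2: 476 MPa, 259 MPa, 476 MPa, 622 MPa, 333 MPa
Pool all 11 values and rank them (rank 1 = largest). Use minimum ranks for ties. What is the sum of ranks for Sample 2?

26

Sorted (descending): 622, 495, 485, 476, 476, 476, 470, 333, 259, 223, 223
The 3 values of 476 occupy positions 4–6 → each gets rank 4.
The 2 values of 223 occupy positions 10–11 → each gets rank 10.
Sample 2 values → pooled ranks: 476→4, 259→9, 476→4, 622→1, 333→8
Rank sum = 4 + 9 + 4 + 1 + 8 = 26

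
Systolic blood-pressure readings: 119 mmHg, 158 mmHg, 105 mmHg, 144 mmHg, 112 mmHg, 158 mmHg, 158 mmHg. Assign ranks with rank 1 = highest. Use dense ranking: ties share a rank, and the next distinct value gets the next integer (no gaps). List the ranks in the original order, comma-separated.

Sorted (descending): 158, 158, 158, 144, 119, 112, 105
The 3 values of 158 share dense rank 1.
Remaining distinct values take the next consecutive integers.

3, 1, 5, 2, 4, 1, 1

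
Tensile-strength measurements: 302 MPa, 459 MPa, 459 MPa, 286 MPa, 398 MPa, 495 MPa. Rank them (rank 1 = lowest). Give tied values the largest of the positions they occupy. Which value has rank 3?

398

Sorted (ascending): 286, 302, 398, 459, 459, 495
The 2 values of 459 occupy positions 4–5 → each gets rank 5.
Rank 3 → value 398.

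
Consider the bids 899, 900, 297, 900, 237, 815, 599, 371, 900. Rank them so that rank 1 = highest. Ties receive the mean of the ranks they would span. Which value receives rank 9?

Sorted (descending): 900, 900, 900, 899, 815, 599, 371, 297, 237
The 3 values of 900 occupy positions 1–3 → average rank 2.
Rank 9 → value 237.

237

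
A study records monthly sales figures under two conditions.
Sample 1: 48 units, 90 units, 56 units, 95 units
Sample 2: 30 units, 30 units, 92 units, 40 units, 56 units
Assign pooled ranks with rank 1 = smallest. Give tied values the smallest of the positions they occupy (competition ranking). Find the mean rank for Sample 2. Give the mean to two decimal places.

3.60

Sorted (ascending): 30, 30, 40, 48, 56, 56, 90, 92, 95
The 2 values of 30 occupy positions 1–2 → each gets rank 1.
The 2 values of 56 occupy positions 5–6 → each gets rank 5.
Sample 2 values → pooled ranks: 30→1, 30→1, 92→8, 40→3, 56→5
Mean rank = (1 + 1 + 8 + 3 + 5) / 5 = 3.60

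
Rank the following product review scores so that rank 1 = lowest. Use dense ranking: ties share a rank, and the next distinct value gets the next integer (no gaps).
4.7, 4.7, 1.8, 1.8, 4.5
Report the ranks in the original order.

3, 3, 1, 1, 2

Sorted (ascending): 1.8, 1.8, 4.5, 4.7, 4.7
The 2 values of 1.8 share dense rank 1.
The 2 values of 4.7 share dense rank 3.
Remaining distinct values take the next consecutive integers.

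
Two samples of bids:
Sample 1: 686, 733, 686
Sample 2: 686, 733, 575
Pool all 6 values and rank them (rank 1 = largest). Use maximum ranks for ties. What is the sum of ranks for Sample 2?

13

Sorted (descending): 733, 733, 686, 686, 686, 575
The 2 values of 733 occupy positions 1–2 → each gets rank 2.
The 3 values of 686 occupy positions 3–5 → each gets rank 5.
Sample 2 values → pooled ranks: 686→5, 733→2, 575→6
Rank sum = 5 + 2 + 6 = 13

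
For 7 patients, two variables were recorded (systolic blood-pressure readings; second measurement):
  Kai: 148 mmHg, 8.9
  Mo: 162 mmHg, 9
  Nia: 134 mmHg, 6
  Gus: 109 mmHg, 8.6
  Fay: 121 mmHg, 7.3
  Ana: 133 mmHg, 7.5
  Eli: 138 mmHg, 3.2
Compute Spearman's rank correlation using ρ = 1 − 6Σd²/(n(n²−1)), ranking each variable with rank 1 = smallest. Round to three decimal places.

0.321

Ranks of variable 1: 6, 7, 4, 1, 2, 3, 5
Ranks of variable 2: 6, 7, 2, 5, 3, 4, 1
d = r₁ − r₂: 0, 0, 2, -4, -1, -1, 4
d²: 0, 0, 4, 16, 1, 1, 16; Σd² = 38
ρ = 1 − 6·38/(7·48) = 1 − 228/336 = 0.321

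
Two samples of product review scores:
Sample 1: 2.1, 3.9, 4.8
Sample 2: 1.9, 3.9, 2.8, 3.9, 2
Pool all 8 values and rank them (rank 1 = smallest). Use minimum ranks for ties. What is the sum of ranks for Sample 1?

16

Sorted (ascending): 1.9, 2, 2.1, 2.8, 3.9, 3.9, 3.9, 4.8
The 3 values of 3.9 occupy positions 5–7 → each gets rank 5.
Sample 1 values → pooled ranks: 2.1→3, 3.9→5, 4.8→8
Rank sum = 3 + 5 + 8 = 16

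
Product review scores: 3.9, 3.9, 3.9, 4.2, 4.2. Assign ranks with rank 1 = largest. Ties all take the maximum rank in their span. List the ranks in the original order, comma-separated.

5, 5, 5, 2, 2

Sorted (descending): 4.2, 4.2, 3.9, 3.9, 3.9
The 2 values of 4.2 occupy positions 1–2 → each gets rank 2.
The 3 values of 3.9 occupy positions 3–5 → each gets rank 5.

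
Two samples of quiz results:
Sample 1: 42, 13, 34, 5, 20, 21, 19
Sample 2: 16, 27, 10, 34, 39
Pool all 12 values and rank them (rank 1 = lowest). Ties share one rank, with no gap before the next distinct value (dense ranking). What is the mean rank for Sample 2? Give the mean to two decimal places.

6.60

Sorted (ascending): 5, 10, 13, 16, 19, 20, 21, 27, 34, 34, 39, 42
The 2 values of 34 share dense rank 9.
Remaining distinct values take the next consecutive integers.
Sample 2 values → pooled ranks: 16→4, 27→8, 10→2, 34→9, 39→10
Mean rank = (4 + 8 + 2 + 9 + 10) / 5 = 6.60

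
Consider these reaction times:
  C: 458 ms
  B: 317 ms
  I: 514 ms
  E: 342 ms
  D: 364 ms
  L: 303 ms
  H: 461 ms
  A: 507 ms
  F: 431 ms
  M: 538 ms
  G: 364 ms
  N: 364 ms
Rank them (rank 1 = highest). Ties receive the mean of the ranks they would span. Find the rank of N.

Sorted (descending): 538, 514, 507, 461, 458, 431, 364, 364, 364, 342, 317, 303
The 3 values of 364 occupy positions 7–9 → average rank 8.
N has value 364 ms → rank 8.

8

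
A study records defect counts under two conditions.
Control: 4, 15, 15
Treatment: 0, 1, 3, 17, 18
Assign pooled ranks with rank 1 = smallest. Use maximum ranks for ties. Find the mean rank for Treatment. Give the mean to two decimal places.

Sorted (ascending): 0, 1, 3, 4, 15, 15, 17, 18
The 2 values of 15 occupy positions 5–6 → each gets rank 6.
Treatment values → pooled ranks: 0→1, 1→2, 3→3, 17→7, 18→8
Mean rank = (1 + 2 + 3 + 7 + 8) / 5 = 4.20

4.20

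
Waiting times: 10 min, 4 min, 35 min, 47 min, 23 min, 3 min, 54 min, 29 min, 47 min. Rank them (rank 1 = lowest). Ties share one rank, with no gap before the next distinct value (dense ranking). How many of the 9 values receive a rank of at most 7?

Sorted (ascending): 3, 4, 10, 23, 29, 35, 47, 47, 54
The 2 values of 47 share dense rank 7.
Remaining distinct values take the next consecutive integers.
Ranks ≤ 7: {1, 2, 3, 4, 5, 6, 7, 7} → 8 values.

8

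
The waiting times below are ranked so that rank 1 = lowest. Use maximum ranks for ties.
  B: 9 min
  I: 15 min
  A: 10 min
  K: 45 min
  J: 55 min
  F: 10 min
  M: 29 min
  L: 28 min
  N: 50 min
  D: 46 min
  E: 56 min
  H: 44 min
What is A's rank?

3

Sorted (ascending): 9, 10, 10, 15, 28, 29, 44, 45, 46, 50, 55, 56
The 2 values of 10 occupy positions 2–3 → each gets rank 3.
A has value 10 min → rank 3.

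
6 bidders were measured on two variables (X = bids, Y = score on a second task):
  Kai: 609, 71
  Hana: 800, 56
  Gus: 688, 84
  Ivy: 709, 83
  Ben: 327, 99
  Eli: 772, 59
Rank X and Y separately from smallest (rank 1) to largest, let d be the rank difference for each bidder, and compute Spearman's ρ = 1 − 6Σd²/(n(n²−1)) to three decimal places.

Ranks of variable 1: 2, 6, 3, 4, 1, 5
Ranks of variable 2: 3, 1, 5, 4, 6, 2
d = r₁ − r₂: -1, 5, -2, 0, -5, 3
d²: 1, 25, 4, 0, 25, 9; Σd² = 64
ρ = 1 − 6·64/(6·35) = 1 − 384/210 = -0.829

-0.829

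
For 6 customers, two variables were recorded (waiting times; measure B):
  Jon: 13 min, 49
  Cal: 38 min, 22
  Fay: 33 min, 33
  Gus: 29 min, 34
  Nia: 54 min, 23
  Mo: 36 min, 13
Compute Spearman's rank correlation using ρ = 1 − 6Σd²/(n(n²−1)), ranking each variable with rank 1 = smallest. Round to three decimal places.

-0.771

Ranks of variable 1: 1, 5, 3, 2, 6, 4
Ranks of variable 2: 6, 2, 4, 5, 3, 1
d = r₁ − r₂: -5, 3, -1, -3, 3, 3
d²: 25, 9, 1, 9, 9, 9; Σd² = 62
ρ = 1 − 6·62/(6·35) = 1 − 372/210 = -0.771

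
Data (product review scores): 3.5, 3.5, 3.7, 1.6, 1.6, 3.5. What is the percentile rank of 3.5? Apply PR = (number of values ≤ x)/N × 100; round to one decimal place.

N = 6.
Strictly below 3.5: 2. Equal to 3.5: 3.
PR = 5/6 × 100 = 83.3

83.3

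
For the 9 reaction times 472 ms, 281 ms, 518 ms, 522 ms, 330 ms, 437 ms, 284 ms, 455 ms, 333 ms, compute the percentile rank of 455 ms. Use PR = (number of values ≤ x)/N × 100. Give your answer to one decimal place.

66.7

N = 9.
Strictly below 455: 5. Equal to 455: 1.
PR = 6/9 × 100 = 66.7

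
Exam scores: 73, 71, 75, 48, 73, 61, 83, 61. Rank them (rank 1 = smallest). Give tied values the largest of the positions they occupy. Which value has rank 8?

83

Sorted (ascending): 48, 61, 61, 71, 73, 73, 75, 83
The 2 values of 61 occupy positions 2–3 → each gets rank 3.
The 2 values of 73 occupy positions 5–6 → each gets rank 6.
Rank 8 → value 83.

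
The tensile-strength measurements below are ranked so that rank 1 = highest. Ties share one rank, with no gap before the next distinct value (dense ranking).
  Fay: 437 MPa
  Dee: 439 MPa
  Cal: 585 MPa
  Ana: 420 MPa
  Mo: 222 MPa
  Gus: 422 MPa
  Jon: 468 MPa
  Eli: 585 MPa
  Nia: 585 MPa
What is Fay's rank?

Sorted (descending): 585, 585, 585, 468, 439, 437, 422, 420, 222
The 3 values of 585 share dense rank 1.
Remaining distinct values take the next consecutive integers.
Fay has value 437 MPa → rank 4.

4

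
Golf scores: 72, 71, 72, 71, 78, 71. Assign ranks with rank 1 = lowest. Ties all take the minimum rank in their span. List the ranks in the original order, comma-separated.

4, 1, 4, 1, 6, 1

Sorted (ascending): 71, 71, 71, 72, 72, 78
The 3 values of 71 occupy positions 1–3 → each gets rank 1.
The 2 values of 72 occupy positions 4–5 → each gets rank 4.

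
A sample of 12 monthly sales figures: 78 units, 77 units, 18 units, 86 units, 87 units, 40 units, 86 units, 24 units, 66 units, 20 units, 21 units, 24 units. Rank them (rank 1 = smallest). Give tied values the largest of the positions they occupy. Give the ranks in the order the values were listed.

9, 8, 1, 11, 12, 6, 11, 5, 7, 2, 3, 5

Sorted (ascending): 18, 20, 21, 24, 24, 40, 66, 77, 78, 86, 86, 87
The 2 values of 24 occupy positions 4–5 → each gets rank 5.
The 2 values of 86 occupy positions 10–11 → each gets rank 11.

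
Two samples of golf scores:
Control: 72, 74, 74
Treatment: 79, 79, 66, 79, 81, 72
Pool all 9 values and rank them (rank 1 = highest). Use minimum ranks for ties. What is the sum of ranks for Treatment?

23

Sorted (descending): 81, 79, 79, 79, 74, 74, 72, 72, 66
The 3 values of 79 occupy positions 2–4 → each gets rank 2.
The 2 values of 74 occupy positions 5–6 → each gets rank 5.
The 2 values of 72 occupy positions 7–8 → each gets rank 7.
Treatment values → pooled ranks: 79→2, 79→2, 66→9, 79→2, 81→1, 72→7
Rank sum = 2 + 2 + 9 + 2 + 1 + 7 = 23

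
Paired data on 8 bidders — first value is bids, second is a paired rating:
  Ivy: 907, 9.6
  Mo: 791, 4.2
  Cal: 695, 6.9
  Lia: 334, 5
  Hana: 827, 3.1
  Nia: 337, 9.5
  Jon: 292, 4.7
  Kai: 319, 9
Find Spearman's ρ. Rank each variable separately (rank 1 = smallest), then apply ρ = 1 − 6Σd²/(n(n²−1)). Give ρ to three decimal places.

0.024

Ranks of variable 1: 8, 6, 5, 3, 7, 4, 1, 2
Ranks of variable 2: 8, 2, 5, 4, 1, 7, 3, 6
d = r₁ − r₂: 0, 4, 0, -1, 6, -3, -2, -4
d²: 0, 16, 0, 1, 36, 9, 4, 16; Σd² = 82
ρ = 1 − 6·82/(8·63) = 1 − 492/504 = 0.024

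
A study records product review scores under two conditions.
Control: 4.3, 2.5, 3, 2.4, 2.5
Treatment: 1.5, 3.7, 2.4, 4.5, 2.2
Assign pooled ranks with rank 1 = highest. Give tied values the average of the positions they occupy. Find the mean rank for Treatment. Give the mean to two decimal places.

6.10

Sorted (descending): 4.5, 4.3, 3.7, 3, 2.5, 2.5, 2.4, 2.4, 2.2, 1.5
The 2 values of 2.5 occupy positions 5–6 → average rank (5+6)/2 = 5.5.
The 2 values of 2.4 occupy positions 7–8 → average rank (7+8)/2 = 7.5.
Treatment values → pooled ranks: 1.5→10, 3.7→3, 2.4→7.5, 4.5→1, 2.2→9
Mean rank = (10 + 3 + 7.5 + 1 + 9) / 5 = 6.10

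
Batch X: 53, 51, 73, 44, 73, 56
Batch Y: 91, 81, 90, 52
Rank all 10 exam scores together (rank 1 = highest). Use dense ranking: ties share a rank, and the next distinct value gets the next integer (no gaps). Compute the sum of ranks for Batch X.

Sorted (descending): 91, 90, 81, 73, 73, 56, 53, 52, 51, 44
The 2 values of 73 share dense rank 4.
Remaining distinct values take the next consecutive integers.
Batch X values → pooled ranks: 53→6, 51→8, 73→4, 44→9, 73→4, 56→5
Rank sum = 6 + 8 + 4 + 9 + 4 + 5 = 36

36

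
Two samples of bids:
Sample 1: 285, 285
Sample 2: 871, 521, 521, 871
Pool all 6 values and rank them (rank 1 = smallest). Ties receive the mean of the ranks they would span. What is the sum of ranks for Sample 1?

3

Sorted (ascending): 285, 285, 521, 521, 871, 871
The 2 values of 285 occupy positions 1–2 → average rank (1+2)/2 = 1.5.
The 2 values of 521 occupy positions 3–4 → average rank (3+4)/2 = 3.5.
The 2 values of 871 occupy positions 5–6 → average rank (5+6)/2 = 5.5.
Sample 1 values → pooled ranks: 285→1.5, 285→1.5
Rank sum = 1.5 + 1.5 = 3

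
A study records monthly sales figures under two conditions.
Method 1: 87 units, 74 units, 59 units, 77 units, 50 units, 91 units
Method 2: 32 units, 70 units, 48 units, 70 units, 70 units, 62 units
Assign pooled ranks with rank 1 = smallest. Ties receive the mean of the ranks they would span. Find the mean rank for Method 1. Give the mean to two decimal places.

8.17

Sorted (ascending): 32, 48, 50, 59, 62, 70, 70, 70, 74, 77, 87, 91
The 3 values of 70 occupy positions 6–8 → average rank 7.
Method 1 values → pooled ranks: 87→11, 74→9, 59→4, 77→10, 50→3, 91→12
Mean rank = (11 + 9 + 4 + 10 + 3 + 12) / 6 = 8.17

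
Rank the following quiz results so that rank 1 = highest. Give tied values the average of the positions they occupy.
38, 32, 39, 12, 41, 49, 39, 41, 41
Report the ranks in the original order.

Sorted (descending): 49, 41, 41, 41, 39, 39, 38, 32, 12
The 3 values of 41 occupy positions 2–4 → average rank 3.
The 2 values of 39 occupy positions 5–6 → average rank (5+6)/2 = 5.5.

7, 8, 5.5, 9, 3, 1, 5.5, 3, 3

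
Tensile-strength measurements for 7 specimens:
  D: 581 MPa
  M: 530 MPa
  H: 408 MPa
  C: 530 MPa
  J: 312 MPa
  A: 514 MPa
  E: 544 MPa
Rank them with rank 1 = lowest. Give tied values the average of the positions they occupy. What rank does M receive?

Sorted (ascending): 312, 408, 514, 530, 530, 544, 581
The 2 values of 530 occupy positions 4–5 → average rank (4+5)/2 = 4.5.
M has value 530 MPa → rank 4.5.

4.5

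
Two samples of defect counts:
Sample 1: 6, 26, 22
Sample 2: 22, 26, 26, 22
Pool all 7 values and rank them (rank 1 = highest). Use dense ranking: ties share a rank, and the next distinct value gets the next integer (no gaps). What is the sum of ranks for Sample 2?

6

Sorted (descending): 26, 26, 26, 22, 22, 22, 6
The 3 values of 26 share dense rank 1.
The 3 values of 22 share dense rank 2.
Remaining distinct values take the next consecutive integers.
Sample 2 values → pooled ranks: 22→2, 26→1, 26→1, 22→2
Rank sum = 2 + 1 + 1 + 2 = 6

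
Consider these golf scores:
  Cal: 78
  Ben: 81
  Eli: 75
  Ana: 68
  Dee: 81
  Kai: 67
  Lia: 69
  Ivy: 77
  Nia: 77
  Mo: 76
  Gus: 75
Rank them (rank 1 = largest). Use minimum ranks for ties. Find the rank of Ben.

1

Sorted (descending): 81, 81, 78, 77, 77, 76, 75, 75, 69, 68, 67
The 2 values of 81 occupy positions 1–2 → each gets rank 1.
The 2 values of 77 occupy positions 4–5 → each gets rank 4.
The 2 values of 75 occupy positions 7–8 → each gets rank 7.
Ben has value 81 → rank 1.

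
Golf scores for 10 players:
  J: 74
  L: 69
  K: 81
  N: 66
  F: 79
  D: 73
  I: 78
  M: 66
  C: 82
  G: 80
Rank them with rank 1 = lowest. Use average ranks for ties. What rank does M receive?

1.5

Sorted (ascending): 66, 66, 69, 73, 74, 78, 79, 80, 81, 82
The 2 values of 66 occupy positions 1–2 → average rank (1+2)/2 = 1.5.
M has value 66 → rank 1.5.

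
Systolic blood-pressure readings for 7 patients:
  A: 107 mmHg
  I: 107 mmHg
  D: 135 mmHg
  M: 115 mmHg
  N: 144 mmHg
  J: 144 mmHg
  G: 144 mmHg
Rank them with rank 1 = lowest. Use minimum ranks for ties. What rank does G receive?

Sorted (ascending): 107, 107, 115, 135, 144, 144, 144
The 2 values of 107 occupy positions 1–2 → each gets rank 1.
The 3 values of 144 occupy positions 5–7 → each gets rank 5.
G has value 144 mmHg → rank 5.

5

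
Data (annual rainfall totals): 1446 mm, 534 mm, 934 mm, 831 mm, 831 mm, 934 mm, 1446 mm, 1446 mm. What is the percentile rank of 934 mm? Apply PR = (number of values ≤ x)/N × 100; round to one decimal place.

N = 8.
Strictly below 934: 3. Equal to 934: 2.
PR = 5/8 × 100 = 62.5

62.5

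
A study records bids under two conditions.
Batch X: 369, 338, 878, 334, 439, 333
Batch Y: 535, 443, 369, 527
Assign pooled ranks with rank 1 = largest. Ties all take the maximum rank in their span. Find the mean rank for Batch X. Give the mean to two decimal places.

Sorted (descending): 878, 535, 527, 443, 439, 369, 369, 338, 334, 333
The 2 values of 369 occupy positions 6–7 → each gets rank 7.
Batch X values → pooled ranks: 369→7, 338→8, 878→1, 334→9, 439→5, 333→10
Mean rank = (7 + 8 + 1 + 9 + 5 + 10) / 6 = 6.67

6.67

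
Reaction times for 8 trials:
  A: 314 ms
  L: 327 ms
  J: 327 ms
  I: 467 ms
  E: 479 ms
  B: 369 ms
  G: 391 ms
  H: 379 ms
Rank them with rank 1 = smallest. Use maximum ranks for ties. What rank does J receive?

3

Sorted (ascending): 314, 327, 327, 369, 379, 391, 467, 479
The 2 values of 327 occupy positions 2–3 → each gets rank 3.
J has value 327 ms → rank 3.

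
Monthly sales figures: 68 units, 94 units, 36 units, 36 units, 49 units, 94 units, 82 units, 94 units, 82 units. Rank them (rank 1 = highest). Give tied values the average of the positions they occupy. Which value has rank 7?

49

Sorted (descending): 94, 94, 94, 82, 82, 68, 49, 36, 36
The 3 values of 94 occupy positions 1–3 → average rank 2.
The 2 values of 82 occupy positions 4–5 → average rank (4+5)/2 = 4.5.
The 2 values of 36 occupy positions 8–9 → average rank (8+9)/2 = 8.5.
Rank 7 → value 49.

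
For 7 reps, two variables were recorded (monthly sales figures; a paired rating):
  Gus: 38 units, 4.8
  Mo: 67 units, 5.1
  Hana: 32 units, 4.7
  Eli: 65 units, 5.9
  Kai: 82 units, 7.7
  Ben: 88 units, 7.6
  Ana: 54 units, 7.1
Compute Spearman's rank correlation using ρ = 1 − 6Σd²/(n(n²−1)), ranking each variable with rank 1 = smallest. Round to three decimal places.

0.821

Ranks of variable 1: 2, 5, 1, 4, 6, 7, 3
Ranks of variable 2: 2, 3, 1, 4, 7, 6, 5
d = r₁ − r₂: 0, 2, 0, 0, -1, 1, -2
d²: 0, 4, 0, 0, 1, 1, 4; Σd² = 10
ρ = 1 − 6·10/(7·48) = 1 − 60/336 = 0.821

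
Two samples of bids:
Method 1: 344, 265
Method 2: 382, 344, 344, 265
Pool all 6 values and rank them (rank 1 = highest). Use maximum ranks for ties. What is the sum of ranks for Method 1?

Sorted (descending): 382, 344, 344, 344, 265, 265
The 3 values of 344 occupy positions 2–4 → each gets rank 4.
The 2 values of 265 occupy positions 5–6 → each gets rank 6.
Method 1 values → pooled ranks: 344→4, 265→6
Rank sum = 4 + 6 = 10

10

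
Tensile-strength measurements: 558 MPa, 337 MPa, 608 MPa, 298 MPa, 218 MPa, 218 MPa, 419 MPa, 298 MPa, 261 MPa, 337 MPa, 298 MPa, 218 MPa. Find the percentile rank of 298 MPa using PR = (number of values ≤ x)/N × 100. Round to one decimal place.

N = 12.
Strictly below 298: 4. Equal to 298: 3.
PR = 7/12 × 100 = 58.3

58.3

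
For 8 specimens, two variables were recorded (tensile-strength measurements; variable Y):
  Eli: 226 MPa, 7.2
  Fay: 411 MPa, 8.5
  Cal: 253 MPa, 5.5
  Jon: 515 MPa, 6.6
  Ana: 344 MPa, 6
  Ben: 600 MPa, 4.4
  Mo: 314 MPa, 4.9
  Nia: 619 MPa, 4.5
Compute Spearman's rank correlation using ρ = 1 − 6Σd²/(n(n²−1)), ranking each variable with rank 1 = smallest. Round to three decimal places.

Ranks of variable 1: 1, 5, 2, 6, 4, 7, 3, 8
Ranks of variable 2: 7, 8, 4, 6, 5, 1, 3, 2
d = r₁ − r₂: -6, -3, -2, 0, -1, 6, 0, 6
d²: 36, 9, 4, 0, 1, 36, 0, 36; Σd² = 122
ρ = 1 − 6·122/(8·63) = 1 − 732/504 = -0.452

-0.452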